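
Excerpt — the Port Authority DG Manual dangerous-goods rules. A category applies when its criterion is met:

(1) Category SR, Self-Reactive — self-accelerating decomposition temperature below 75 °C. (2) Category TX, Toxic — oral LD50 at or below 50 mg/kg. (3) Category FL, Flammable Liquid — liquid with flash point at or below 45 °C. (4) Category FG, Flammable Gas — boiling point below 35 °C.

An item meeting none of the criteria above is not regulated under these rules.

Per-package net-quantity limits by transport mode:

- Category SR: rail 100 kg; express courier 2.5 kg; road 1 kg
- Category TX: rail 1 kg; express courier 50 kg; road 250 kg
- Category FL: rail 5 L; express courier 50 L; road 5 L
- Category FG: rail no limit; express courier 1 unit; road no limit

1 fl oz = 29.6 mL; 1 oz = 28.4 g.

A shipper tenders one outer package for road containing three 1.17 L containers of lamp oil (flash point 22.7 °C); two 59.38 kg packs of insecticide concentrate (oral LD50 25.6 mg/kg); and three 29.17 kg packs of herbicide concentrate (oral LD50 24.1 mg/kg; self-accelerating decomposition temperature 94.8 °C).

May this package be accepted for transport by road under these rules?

Yes

Lamp oil: flash point 22.7 °C ≤ 45 °C → Category FL (Flammable Liquid).
Oral LD50 25.6 mg/kg meets the Category TX criterion (Toxic), so the insecticide concentrate is Category TX.
The herbicide concentrate has oral LD50 24.1 mg/kg, which is ≤ 50 mg/kg, so it is Category TX (Toxic).
Category TX net quantity: (two 59.38 kg packs = 118.76 kg) + (three 29.17 kg packs = 87.51 kg) = 206.27 kg.
206.27 kg is within the road limit of 250 kg for Category TX.
Category FL quantity: three 1.17 L containers = 3.51 L.
That is within the Category FL road limit of 5 L.
Every hazard category is within its road limit and no segregation rule is violated.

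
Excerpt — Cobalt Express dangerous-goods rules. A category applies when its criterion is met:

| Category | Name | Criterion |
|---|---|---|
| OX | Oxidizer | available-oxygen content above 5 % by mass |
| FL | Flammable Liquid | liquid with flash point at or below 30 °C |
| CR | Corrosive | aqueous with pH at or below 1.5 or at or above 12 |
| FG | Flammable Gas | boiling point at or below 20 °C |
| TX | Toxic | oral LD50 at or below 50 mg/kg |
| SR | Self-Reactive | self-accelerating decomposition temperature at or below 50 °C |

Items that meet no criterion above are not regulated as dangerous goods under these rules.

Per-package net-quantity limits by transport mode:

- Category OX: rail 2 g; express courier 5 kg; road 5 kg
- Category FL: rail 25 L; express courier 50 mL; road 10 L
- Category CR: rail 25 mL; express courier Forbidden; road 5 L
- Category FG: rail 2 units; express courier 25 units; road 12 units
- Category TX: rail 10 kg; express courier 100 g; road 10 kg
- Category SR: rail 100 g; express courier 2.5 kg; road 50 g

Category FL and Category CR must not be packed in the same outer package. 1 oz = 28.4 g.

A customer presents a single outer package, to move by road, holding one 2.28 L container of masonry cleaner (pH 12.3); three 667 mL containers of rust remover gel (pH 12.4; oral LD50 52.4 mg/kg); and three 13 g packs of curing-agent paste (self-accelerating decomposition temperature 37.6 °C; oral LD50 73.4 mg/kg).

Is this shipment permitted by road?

Yes

pH 12.3 meets the Category CR criterion (Corrosive), so the masonry cleaner is Category CR.
pH 12.4 meets the Category CR criterion (Corrosive), so the rust remover gel is Category CR.
Self-accelerating decomposition temperature 37.6 °C meets the Category SR criterion (Self-Reactive), so the curing-agent paste is Category SR.
Category CR net quantity: 2.28 L + (three 667 mL containers = 2.001 L) = 4.281 L.
That is within the Category CR road limit of 5 L.
Category SR quantity: three 13 g packs = 39 g.
That is within the Category SR road limit of 50 g.
The segregation rule (Category FL with Category CR) does not apply to Category CR with Category SR.
Every hazard category is within its road limit and no segregation rule is violated.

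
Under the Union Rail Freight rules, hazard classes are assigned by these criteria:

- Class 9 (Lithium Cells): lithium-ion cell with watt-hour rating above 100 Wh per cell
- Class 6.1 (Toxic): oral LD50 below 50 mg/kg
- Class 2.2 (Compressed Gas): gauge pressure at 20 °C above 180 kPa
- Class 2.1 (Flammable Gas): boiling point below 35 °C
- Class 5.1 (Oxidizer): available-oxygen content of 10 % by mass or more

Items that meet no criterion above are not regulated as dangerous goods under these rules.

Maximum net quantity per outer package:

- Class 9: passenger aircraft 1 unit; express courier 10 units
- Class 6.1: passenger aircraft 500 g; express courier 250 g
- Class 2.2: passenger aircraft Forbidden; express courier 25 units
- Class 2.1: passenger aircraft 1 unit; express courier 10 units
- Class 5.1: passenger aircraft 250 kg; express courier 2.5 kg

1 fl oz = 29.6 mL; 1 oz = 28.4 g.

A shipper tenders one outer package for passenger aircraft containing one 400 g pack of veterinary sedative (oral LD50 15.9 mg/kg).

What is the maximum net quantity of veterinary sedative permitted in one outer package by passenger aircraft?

500 g

Oral LD50 15.9 mg/kg meets the Class 6.1 criterion (Toxic), so the veterinary sedative is Class 6.1.
The passenger aircraft limit for Class 6.1 is 500 g.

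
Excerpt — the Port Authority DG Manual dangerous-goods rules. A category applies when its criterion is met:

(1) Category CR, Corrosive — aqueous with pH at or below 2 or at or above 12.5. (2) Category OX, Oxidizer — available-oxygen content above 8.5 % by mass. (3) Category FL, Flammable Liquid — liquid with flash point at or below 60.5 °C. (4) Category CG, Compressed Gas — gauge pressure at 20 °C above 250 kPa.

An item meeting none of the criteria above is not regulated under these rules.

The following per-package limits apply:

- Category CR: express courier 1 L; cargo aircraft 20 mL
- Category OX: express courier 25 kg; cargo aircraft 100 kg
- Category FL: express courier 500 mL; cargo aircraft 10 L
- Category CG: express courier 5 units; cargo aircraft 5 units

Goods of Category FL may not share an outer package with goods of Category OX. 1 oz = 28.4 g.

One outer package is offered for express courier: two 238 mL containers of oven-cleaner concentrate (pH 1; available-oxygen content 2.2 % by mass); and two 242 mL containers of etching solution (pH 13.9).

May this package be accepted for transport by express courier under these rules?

Oven-cleaner concentrate: pH 1 ≤ 2 → Category CR (Corrosive).
The etching solution has pH 13.9, which is ≥ 12.5, so it is Category CR (Corrosive).
Category CR net quantity: (two 238 mL containers = 476 mL) + (two 242 mL containers = 484 mL) = 960 mL.
That is within the Category CR express courier limit of 1 L.

Yes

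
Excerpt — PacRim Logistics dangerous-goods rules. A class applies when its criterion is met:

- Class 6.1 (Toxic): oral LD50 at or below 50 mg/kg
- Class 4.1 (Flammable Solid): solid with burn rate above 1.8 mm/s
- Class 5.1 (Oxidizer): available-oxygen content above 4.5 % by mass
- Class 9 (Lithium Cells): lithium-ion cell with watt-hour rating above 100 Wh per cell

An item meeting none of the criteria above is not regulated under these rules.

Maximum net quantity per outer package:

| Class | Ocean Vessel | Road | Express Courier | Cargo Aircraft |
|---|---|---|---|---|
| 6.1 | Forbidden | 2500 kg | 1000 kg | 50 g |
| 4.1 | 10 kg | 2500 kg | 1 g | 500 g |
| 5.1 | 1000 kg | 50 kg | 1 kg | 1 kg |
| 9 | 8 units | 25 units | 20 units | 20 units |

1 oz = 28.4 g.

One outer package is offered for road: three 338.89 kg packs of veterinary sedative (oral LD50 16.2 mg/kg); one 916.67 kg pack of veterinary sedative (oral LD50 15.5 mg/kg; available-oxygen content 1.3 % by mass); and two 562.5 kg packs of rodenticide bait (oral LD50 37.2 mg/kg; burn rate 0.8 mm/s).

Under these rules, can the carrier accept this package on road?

No

Veterinary sedative: oral LD50 16.2 mg/kg ≤ 50 mg/kg → Class 6.1 (Toxic).
Oral LD50 15.5 mg/kg meets the Class 6.1 criterion (Toxic), so the veterinary sedative is Class 6.1.
With oral LD50 37.2 mg/kg (≤ 50 mg/kg), the rodenticide bait falls in Class 6.1.
Total Class 6.1: (three 338.89 kg packs = 1016.67 kg) + 916.67 kg + (two 562.5 kg packs = 1125 kg) = 3058.34 kg.
3058.34 kg exceeds the road limit of 2500 kg for Class 6.1.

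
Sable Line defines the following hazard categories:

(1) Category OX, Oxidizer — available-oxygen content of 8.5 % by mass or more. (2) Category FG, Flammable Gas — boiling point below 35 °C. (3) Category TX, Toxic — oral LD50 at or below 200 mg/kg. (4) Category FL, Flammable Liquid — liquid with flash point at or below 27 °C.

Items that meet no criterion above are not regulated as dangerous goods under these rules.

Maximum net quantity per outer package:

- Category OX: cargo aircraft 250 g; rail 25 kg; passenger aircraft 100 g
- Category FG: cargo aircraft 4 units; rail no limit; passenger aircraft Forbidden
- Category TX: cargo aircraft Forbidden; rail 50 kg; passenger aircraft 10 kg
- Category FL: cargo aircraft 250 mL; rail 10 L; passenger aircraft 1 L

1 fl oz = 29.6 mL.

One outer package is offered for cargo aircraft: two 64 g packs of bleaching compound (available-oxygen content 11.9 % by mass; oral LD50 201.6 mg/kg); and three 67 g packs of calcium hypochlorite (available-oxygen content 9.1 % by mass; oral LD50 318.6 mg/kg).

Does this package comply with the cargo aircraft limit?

No

Bleaching compound: available-oxygen content 11.9 % by mass ≥ 8.5 % by mass → Category OX (Oxidizer).
Calcium hypochlorite: available-oxygen content 9.1 % by mass ≥ 8.5 % by mass → Category OX (Oxidizer).
Category OX net quantity: (two 64 g packs = 128 g) + (three 67 g packs = 201 g) = 329 g.
329 g exceeds the cargo aircraft limit of 250 g for Category OX.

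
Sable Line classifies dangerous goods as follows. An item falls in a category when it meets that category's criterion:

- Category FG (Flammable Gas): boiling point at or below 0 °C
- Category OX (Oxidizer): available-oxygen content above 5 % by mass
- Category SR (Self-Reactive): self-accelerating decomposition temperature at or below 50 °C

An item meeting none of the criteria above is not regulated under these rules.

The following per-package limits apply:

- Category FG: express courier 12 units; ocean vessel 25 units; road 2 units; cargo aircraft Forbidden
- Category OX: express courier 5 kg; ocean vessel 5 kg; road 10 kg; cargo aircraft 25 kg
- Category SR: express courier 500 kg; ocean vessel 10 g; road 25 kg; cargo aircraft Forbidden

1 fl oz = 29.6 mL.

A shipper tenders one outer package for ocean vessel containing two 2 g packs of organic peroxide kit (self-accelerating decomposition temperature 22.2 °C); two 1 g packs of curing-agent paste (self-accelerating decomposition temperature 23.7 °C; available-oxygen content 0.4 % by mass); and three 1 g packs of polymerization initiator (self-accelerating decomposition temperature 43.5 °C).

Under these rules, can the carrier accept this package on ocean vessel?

Yes

Self-accelerating decomposition temperature 22.2 °C meets the Category SR criterion (Self-Reactive), so the organic peroxide kit is Category SR.
Self-accelerating decomposition temperature 23.7 °C meets the Category SR criterion (Self-Reactive), so the curing-agent paste is Category SR.
Self-accelerating decomposition temperature 43.5 °C meets the Category SR criterion (Self-Reactive), so the polymerization initiator is Category SR.
Total Category SR: (two 2 g packs = 4 g) + (two 1 g packs = 2 g) + (three 1 g packs = 3 g) = 9 g.
9 g is within the ocean vessel limit of 10 g for Category SR.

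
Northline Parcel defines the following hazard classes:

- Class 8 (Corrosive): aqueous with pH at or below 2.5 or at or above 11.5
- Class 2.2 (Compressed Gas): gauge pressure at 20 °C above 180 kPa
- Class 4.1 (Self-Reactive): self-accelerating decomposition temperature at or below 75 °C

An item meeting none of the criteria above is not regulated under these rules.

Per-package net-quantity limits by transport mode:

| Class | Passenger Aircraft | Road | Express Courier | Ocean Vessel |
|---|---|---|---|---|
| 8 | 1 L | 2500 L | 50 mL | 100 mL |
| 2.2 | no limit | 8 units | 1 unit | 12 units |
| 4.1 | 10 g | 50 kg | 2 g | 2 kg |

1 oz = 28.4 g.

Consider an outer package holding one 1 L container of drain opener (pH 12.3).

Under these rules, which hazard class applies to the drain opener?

pH 12.3 meets the Class 8 criterion (Corrosive), so the drain opener is Class 8.

Class 8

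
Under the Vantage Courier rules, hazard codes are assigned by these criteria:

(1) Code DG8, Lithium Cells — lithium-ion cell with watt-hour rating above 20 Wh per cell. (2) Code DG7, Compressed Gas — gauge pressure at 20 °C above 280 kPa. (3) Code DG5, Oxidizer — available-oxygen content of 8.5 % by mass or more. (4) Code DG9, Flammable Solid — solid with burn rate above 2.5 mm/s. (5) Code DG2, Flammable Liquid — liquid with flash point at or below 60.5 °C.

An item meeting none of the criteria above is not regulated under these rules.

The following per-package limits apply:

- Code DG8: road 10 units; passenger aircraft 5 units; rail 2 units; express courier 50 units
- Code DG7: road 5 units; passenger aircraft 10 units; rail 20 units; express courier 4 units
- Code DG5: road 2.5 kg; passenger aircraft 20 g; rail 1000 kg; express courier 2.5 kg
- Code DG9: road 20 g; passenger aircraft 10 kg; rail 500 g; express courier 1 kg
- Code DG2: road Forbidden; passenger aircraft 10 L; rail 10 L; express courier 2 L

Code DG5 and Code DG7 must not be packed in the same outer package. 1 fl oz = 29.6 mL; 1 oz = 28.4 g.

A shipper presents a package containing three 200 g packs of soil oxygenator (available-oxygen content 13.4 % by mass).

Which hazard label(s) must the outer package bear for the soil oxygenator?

The soil oxygenator has available-oxygen content 13.4 % by mass, which is ≥ 8.5 % by mass, so it is Code DG5 (Oxidizer).
Only the Code DG5 label is required.

Code DG5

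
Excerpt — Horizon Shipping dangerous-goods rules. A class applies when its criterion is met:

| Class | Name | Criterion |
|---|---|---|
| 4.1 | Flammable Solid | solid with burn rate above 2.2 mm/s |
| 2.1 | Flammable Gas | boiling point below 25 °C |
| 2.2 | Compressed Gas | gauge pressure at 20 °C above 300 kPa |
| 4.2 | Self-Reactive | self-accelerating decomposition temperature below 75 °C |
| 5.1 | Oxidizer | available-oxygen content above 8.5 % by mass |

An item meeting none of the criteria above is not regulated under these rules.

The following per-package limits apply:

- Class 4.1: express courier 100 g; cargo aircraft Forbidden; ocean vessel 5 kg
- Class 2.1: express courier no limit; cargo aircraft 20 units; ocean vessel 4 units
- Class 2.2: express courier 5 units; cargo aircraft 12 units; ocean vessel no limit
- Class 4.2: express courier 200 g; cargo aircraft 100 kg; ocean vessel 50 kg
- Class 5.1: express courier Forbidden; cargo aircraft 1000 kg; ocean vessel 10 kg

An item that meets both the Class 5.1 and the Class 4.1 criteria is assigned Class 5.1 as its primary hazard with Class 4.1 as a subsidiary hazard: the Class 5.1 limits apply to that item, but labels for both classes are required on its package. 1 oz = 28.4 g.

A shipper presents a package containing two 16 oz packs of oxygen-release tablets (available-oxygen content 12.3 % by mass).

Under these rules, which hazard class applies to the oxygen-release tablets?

Class 5.1

Oxygen-release tablets: available-oxygen content 12.3 % by mass > 8.5 % by mass → Class 5.1 (Oxidizer).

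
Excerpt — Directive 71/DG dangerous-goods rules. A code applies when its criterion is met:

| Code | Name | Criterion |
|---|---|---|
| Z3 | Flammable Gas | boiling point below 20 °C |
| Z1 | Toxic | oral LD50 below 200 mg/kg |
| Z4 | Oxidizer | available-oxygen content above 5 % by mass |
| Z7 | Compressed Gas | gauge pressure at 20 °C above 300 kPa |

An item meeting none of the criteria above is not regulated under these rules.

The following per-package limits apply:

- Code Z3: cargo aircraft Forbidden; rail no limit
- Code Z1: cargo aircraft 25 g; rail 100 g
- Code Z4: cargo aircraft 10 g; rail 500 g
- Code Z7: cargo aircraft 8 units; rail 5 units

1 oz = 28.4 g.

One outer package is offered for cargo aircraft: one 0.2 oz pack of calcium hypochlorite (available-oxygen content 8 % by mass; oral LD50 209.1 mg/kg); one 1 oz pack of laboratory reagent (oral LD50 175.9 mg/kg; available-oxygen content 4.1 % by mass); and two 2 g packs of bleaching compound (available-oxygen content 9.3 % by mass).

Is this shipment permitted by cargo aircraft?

No

The calcium hypochlorite has available-oxygen content 8 % by mass, which is > 5 % by mass, so it is Code Z4 (Oxidizer).
The laboratory reagent has oral LD50 175.9 mg/kg, which is < 200 mg/kg, so it is Code Z1 (Toxic).
With available-oxygen content 9.3 % by mass (> 5 % by mass), the bleaching compound falls in Code Z4.
Code Z4 net quantity: (one 0.2 oz pack = 5.68 g) + (two 2 g packs = 4 g) = 9.68 g.
That is within the Code Z4 cargo aircraft limit of 10 g.
Code Z1 quantity: one 1 oz pack = 28.4 g.
28.4 g > 25 g (cargo aircraft limit, Code Z1) — over the limit.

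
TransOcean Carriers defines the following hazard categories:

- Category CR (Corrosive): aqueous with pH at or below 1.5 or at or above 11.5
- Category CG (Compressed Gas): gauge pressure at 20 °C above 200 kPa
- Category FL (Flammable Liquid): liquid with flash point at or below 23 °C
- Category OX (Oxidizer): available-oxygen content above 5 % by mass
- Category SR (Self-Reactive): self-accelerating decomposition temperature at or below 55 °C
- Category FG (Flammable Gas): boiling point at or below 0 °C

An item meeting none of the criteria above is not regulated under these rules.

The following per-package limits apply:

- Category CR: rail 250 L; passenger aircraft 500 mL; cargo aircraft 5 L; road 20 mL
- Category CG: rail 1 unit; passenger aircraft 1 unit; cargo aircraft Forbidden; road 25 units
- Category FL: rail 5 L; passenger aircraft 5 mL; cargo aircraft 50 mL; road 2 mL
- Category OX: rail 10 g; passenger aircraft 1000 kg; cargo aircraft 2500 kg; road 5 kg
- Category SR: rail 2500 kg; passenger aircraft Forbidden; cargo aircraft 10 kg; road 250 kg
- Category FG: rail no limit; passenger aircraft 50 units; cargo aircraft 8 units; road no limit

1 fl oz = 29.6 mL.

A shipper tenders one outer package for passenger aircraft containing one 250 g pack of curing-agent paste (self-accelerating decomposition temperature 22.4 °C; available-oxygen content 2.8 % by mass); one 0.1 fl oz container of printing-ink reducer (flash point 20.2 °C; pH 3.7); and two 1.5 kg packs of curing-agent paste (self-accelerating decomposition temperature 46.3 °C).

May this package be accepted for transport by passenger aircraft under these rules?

No

Curing-agent paste: self-accelerating decomposition temperature 22.4 °C ≤ 55 °C → Category SR (Self-Reactive).
Printing-ink reducer: flash point 20.2 °C ≤ 23 °C → Category FL (Flammable Liquid).
Self-accelerating decomposition temperature 46.3 °C meets the Category SR criterion (Self-Reactive), so the curing-agent paste is Category SR.
Category FL quantity: one 0.1 fl oz container = 2.96 mL.
That is within the Category FL passenger aircraft limit of 5 mL.
Category SR net quantity: 250 g + (two 1.5 kg packs = 3 kg) = 3.25 kg.
By passenger aircraft, Category SR is Forbidden regardless of quantity.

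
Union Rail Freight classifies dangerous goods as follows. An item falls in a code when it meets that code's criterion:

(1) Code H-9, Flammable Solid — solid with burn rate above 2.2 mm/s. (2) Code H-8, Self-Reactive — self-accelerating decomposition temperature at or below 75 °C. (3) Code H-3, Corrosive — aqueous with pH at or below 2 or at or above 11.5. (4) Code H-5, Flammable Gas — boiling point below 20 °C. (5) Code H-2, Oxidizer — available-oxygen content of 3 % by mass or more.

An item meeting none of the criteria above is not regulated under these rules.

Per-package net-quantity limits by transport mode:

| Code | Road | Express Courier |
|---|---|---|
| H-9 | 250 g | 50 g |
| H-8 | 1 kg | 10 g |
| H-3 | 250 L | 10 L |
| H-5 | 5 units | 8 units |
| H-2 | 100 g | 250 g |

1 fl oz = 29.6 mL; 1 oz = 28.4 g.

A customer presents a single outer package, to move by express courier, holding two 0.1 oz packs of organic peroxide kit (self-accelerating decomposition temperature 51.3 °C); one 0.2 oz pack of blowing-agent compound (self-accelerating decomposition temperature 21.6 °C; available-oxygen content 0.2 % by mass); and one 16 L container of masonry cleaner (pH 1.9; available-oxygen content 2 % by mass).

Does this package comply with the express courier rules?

The organic peroxide kit has self-accelerating decomposition temperature 51.3 °C, which is ≤ 75 °C, so it is Code H-8 (Self-Reactive).
The blowing-agent compound has self-accelerating decomposition temperature 21.6 °C, which is ≤ 75 °C, so it is Code H-8 (Self-Reactive).
Masonry cleaner: pH 1.9 ≤ 2 → Code H-3 (Corrosive).
Total Code H-8: (two 0.1 oz packs = 5.68 g) + (one 0.2 oz pack = 5.68 g) = 11.36 g.
That exceeds the Code H-8 express courier limit of 10 g.
Code H-3 quantity: 16 L.
16 L > 10 L (express courier limit, Code H-3) — over the limit.

No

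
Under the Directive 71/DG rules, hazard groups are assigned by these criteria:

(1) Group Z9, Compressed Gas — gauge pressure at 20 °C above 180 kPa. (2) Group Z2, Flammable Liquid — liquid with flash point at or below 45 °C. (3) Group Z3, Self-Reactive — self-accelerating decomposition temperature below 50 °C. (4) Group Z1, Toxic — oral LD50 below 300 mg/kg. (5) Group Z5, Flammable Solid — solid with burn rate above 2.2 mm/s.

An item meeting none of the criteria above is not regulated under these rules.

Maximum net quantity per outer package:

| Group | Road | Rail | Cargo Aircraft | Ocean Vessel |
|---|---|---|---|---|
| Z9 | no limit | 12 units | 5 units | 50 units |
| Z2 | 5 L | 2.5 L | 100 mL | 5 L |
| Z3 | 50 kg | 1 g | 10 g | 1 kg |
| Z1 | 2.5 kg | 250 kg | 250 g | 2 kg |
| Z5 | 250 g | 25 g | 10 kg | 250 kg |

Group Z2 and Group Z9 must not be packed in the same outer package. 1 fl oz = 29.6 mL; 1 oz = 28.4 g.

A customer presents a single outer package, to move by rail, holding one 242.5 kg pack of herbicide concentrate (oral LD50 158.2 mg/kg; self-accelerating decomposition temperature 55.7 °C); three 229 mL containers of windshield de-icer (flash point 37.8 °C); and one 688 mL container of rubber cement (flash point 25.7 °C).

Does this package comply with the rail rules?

Oral LD50 158.2 mg/kg meets the Group Z1 criterion (Toxic), so the herbicide concentrate is Group Z1.
With flash point 37.8 °C (≤ 45 °C), the windshield de-icer falls in Group Z2.
Rubber cement: flash point 25.7 °C ≤ 45 °C → Group Z2 (Flammable Liquid).
Total Group Z2: (three 229 mL containers = 687 mL) + 688 mL = 1.375 L.
1.375 L is within the rail limit of 2.5 L for Group Z2.
Group Z1 quantity: 242.5 kg.
242.5 kg ≤ 250 kg (rail limit, Group Z1) — within limit.
The segregation rule (Group Z2 with Group Z9) does not apply to Group Z2 with Group Z1.
Every hazard group is within its rail limit and no segregation rule is violated.

Yes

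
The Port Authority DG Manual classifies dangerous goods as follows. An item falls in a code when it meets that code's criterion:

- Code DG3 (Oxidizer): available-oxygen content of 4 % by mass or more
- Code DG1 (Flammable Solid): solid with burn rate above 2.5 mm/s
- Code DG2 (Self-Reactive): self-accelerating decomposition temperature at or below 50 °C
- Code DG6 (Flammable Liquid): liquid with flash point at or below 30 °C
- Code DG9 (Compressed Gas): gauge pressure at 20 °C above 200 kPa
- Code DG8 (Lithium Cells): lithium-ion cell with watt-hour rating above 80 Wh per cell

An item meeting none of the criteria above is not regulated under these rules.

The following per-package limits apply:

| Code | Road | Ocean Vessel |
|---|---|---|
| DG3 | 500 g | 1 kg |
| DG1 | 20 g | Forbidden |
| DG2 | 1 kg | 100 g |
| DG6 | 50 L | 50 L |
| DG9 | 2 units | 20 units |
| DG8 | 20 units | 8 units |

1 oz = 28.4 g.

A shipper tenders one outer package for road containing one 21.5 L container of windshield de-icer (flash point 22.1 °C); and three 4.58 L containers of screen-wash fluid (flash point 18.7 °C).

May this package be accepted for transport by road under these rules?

Yes

Windshield de-icer: flash point 22.1 °C ≤ 30 °C → Code DG6 (Flammable Liquid).
With flash point 18.7 °C (≤ 30 °C), the screen-wash fluid falls in Code DG6.
Code DG6 net quantity: 21.5 L + (three 4.58 L containers = 13.74 L) = 35.24 L.
That is within the Code DG6 road limit of 50 L.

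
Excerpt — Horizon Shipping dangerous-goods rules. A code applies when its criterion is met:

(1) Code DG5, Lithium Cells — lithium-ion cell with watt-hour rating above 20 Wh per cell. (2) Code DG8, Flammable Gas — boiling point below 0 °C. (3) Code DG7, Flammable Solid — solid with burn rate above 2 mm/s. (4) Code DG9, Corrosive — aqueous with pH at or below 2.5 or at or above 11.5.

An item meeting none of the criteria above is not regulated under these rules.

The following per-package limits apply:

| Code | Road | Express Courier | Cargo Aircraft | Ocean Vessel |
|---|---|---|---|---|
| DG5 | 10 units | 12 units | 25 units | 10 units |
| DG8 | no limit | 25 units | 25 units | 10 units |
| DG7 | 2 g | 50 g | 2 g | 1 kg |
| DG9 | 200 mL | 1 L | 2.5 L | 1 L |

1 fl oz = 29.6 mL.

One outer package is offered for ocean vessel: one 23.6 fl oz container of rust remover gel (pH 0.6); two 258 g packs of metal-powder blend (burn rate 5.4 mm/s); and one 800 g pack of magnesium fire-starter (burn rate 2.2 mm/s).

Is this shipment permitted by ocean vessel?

No

With pH 0.6 (≤ 2.5), the rust remover gel falls in Code DG9.
With burn rate 5.4 mm/s (> 2 mm/s), the metal-powder blend falls in Code DG7.
The magnesium fire-starter has burn rate 2.2 mm/s, which is > 2 mm/s, so it is Code DG7 (Flammable Solid).
Total Code DG7: (two 258 g packs = 516 g) + 800 g = 1.316 kg.
1.316 kg > 1 kg (ocean vessel limit, Code DG7) — over the limit.
Code DG9 quantity: one 23.6 fl oz container = 698.56 mL.
698.56 mL ≤ 1 L (ocean vessel limit, Code DG9) — within limit.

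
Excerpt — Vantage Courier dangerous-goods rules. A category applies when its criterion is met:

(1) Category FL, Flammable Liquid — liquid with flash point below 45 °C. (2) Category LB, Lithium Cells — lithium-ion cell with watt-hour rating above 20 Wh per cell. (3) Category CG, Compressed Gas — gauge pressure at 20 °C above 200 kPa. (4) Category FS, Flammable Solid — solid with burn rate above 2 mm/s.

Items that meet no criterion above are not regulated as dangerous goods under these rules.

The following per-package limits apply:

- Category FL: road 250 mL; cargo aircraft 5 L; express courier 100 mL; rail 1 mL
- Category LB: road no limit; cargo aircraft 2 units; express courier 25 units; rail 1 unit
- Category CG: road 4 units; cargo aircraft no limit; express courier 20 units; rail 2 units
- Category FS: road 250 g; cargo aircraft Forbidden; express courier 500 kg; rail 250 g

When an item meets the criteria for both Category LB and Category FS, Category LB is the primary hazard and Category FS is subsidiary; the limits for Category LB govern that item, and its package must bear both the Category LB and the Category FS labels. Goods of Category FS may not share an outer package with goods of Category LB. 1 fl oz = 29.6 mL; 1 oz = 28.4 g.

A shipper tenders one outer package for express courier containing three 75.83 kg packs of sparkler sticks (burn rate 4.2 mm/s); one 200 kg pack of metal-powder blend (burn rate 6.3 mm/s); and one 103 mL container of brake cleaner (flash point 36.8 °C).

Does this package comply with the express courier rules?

Sparkler sticks: burn rate 4.2 mm/s > 2 mm/s → Category FS (Flammable Solid).
The metal-powder blend has burn rate 6.3 mm/s, which is > 2 mm/s, so it is Category FS (Flammable Solid).
With flash point 36.8 °C (< 45 °C), the brake cleaner falls in Category FL.
Total Category FS: (three 75.83 kg packs = 227.49 kg) + 200 kg = 427.49 kg.
427.49 kg is within the express courier limit of 500 kg for Category FS.
Category FL quantity: 103 mL.
103 mL > 100 mL (express courier limit, Category FL) — over the limit.
The segregation rule (Category FS with Category LB) does not apply to Category FS with Category FL.

No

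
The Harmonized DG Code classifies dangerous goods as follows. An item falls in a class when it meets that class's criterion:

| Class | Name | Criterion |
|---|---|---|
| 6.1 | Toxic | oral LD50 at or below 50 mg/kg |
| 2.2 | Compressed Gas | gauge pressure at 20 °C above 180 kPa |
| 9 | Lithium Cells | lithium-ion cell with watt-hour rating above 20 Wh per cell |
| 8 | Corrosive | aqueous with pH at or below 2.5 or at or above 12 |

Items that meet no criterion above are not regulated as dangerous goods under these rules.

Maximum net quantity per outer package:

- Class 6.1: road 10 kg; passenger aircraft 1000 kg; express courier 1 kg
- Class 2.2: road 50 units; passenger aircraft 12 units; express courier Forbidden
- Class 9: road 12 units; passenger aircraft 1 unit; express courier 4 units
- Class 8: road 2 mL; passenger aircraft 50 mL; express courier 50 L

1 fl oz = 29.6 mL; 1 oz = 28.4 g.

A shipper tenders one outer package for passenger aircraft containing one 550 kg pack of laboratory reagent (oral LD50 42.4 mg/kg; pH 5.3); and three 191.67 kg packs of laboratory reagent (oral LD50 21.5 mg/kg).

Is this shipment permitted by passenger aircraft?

Oral LD50 42.4 mg/kg meets the Class 6.1 criterion (Toxic), so the laboratory reagent is Class 6.1.
With oral LD50 21.5 mg/kg (≤ 50 mg/kg), the laboratory reagent falls in Class 6.1.
Class 6.1 net quantity: 550 kg + (three 191.67 kg packs = 575.01 kg) = 1125.01 kg.
1125.01 kg > 1000 kg (passenger aircraft limit, Class 6.1) — over the limit.

No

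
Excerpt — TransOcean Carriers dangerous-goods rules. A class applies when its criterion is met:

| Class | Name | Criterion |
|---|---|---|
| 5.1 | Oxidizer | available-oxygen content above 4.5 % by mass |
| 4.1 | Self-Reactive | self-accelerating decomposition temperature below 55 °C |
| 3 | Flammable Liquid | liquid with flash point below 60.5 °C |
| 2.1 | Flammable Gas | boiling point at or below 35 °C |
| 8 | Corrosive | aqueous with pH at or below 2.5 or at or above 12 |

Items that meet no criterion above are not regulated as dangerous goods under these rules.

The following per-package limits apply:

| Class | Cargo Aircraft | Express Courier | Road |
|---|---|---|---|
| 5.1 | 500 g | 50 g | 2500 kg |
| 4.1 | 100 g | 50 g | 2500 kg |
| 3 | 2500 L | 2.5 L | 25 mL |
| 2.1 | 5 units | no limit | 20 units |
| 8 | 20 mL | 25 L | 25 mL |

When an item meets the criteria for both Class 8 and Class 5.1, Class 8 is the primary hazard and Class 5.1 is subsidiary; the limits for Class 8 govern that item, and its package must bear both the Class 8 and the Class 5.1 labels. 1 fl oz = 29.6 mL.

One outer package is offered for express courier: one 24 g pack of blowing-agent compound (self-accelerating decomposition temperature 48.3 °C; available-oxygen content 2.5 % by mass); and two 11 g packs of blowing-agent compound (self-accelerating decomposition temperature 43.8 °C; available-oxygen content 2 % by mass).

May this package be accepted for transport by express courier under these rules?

Yes

Blowing-agent compound: self-accelerating decomposition temperature 48.3 °C < 55 °C → Class 4.1 (Self-Reactive).
With self-accelerating decomposition temperature 43.8 °C (< 55 °C), the blowing-agent compound falls in Class 4.1.
Total Class 4.1: 24 g + (two 11 g packs = 22 g) = 46 g.
46 g ≤ 50 g (express courier limit, Class 4.1) — within limit.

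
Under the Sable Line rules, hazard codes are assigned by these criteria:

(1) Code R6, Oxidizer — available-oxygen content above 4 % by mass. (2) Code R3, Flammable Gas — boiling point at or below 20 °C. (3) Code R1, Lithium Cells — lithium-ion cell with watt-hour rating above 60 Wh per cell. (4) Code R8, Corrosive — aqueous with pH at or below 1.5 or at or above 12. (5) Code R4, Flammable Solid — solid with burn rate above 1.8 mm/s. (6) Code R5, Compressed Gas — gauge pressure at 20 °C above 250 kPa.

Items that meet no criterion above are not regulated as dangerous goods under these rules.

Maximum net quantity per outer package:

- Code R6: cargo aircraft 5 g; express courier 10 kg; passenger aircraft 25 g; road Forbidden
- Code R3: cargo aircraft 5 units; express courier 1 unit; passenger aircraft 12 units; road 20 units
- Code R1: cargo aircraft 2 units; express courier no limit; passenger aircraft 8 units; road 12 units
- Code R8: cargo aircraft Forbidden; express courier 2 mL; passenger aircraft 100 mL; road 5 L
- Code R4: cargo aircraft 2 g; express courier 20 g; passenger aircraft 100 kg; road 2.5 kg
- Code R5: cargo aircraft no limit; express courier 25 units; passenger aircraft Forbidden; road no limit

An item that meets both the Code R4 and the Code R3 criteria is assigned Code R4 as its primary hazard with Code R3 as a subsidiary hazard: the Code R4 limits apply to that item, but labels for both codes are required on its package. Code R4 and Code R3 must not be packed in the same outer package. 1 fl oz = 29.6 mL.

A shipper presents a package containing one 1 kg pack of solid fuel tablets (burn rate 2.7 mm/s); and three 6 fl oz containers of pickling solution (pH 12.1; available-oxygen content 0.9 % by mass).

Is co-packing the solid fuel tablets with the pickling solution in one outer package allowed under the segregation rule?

Yes

Solid fuel tablets: burn rate 2.7 mm/s > 1.8 mm/s → Code R4 (Flammable Solid).
pH 12.1 meets the Code R8 criterion (Corrosive), so the pickling solution is Code R8.
No segregation rule bars Code R4 with Code R8.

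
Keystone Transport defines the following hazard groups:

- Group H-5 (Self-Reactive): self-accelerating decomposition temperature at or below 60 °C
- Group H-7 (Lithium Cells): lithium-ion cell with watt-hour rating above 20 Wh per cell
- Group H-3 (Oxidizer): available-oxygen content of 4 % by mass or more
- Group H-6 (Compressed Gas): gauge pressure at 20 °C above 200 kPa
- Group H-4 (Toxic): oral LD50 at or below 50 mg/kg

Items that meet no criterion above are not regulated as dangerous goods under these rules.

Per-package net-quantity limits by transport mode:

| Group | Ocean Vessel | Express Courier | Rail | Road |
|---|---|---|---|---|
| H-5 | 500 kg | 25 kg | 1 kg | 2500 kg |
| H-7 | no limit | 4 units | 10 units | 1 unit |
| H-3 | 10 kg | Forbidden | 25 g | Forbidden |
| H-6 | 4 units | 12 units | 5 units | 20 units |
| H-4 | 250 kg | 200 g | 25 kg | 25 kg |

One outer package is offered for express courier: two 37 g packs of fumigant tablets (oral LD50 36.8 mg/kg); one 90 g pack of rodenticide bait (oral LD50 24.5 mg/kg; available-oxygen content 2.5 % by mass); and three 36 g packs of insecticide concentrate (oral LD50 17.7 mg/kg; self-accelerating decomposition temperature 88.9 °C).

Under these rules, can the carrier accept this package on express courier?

No

The fumigant tablets have oral LD50 36.8 mg/kg, which is ≤ 50 mg/kg, so they are Group H-4 (Toxic).
With oral LD50 24.5 mg/kg (≤ 50 mg/kg), the rodenticide bait falls in Group H-4.
Insecticide concentrate: oral LD50 17.7 mg/kg ≤ 50 mg/kg → Group H-4 (Toxic).
Total Group H-4: (two 37 g packs = 74 g) + 90 g + (three 36 g packs = 108 g) = 272 g.
272 g > 200 g (express courier limit, Group H-4) — over the limit.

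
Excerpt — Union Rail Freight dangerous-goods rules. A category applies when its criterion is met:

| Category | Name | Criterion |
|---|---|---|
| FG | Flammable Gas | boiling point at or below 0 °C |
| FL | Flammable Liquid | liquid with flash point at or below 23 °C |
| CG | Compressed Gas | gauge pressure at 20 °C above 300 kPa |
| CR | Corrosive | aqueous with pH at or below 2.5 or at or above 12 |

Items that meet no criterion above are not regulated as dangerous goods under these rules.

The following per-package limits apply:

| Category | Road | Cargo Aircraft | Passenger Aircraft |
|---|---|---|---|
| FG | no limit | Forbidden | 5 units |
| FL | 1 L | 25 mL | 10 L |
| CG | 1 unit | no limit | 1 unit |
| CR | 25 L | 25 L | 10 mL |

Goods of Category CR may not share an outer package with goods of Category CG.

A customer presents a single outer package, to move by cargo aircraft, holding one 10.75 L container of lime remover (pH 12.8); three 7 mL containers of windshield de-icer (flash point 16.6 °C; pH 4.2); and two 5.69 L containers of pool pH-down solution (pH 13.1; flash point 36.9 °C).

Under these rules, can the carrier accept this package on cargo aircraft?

With pH 12.8 (≥ 12), the lime remover falls in Category CR.
Windshield de-icer: flash point 16.6 °C ≤ 23 °C → Category FL (Flammable Liquid).
With pH 13.1 (≥ 12), the pool pH-down solution falls in Category CR.
Total Category CR: 10.75 L + (two 5.69 L containers = 11.38 L) = 22.13 L.
22.13 L is within the cargo aircraft limit of 25 L for Category CR.
Category FL quantity: three 7 mL containers = 21 mL.
21 mL ≤ 25 mL (cargo aircraft limit, Category FL) — within limit.
The segregation rule (Category CR with Category CG) does not apply to Category CR with Category FL.
Every hazard category is within its cargo aircraft limit and no segregation rule is violated.

Yes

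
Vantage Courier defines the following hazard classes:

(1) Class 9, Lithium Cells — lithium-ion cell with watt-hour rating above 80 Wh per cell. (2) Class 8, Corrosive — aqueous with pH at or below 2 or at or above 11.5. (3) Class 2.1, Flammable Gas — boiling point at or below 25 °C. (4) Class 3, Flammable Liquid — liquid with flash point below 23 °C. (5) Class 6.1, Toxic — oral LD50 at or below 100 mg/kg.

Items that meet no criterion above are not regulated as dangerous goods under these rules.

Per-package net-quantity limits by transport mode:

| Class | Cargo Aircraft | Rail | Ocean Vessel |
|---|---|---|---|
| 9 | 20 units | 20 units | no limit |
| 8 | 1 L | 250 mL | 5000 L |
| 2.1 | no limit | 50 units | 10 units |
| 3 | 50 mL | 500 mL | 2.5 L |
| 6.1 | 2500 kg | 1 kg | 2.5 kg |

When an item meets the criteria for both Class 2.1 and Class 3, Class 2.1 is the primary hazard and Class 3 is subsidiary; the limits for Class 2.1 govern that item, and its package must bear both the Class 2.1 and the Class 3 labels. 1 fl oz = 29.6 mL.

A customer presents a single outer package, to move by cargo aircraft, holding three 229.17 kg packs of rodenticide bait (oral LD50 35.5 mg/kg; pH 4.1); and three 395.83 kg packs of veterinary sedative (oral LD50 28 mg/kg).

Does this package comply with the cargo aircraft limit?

Yes

Rodenticide bait: oral LD50 35.5 mg/kg ≤ 100 mg/kg → Class 6.1 (Toxic).
Veterinary sedative: oral LD50 28 mg/kg ≤ 100 mg/kg → Class 6.1 (Toxic).
Class 6.1 net quantity: (three 229.17 kg packs = 687.51 kg) + (three 395.83 kg packs = 1187.49 kg) = 1875 kg.
1875 kg ≤ 2500 kg (cargo aircraft limit, Class 6.1) — within limit.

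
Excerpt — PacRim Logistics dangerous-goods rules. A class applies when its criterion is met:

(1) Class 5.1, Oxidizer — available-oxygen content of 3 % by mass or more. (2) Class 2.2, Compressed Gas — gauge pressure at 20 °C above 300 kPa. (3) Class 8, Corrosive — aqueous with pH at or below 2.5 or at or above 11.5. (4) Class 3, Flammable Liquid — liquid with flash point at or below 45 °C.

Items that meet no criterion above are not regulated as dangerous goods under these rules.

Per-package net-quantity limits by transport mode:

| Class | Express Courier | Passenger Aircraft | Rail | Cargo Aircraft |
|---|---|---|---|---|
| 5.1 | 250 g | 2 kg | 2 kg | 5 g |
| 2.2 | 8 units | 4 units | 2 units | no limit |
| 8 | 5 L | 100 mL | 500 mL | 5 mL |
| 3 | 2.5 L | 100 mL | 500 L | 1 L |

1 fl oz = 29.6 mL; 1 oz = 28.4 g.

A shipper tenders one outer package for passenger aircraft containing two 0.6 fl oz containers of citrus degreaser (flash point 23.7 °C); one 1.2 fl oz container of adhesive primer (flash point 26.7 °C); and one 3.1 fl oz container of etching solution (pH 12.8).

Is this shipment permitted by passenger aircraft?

With flash point 23.7 °C (≤ 45 °C), the citrus degreaser falls in Class 3.
With flash point 26.7 °C (≤ 45 °C), the adhesive primer falls in Class 3.
The etching solution has pH 12.8, which is ≥ 11.5, so it is Class 8 (Corrosive).
Total Class 3: (two 0.6 fl oz containers = 35.52 mL) + (one 1.2 fl oz container = 35.52 mL) = 71.04 mL.
That is within the Class 3 passenger aircraft limit of 100 mL.
Class 8 quantity: one 3.1 fl oz container = 91.76 mL.
91.76 mL ≤ 100 mL (passenger aircraft limit, Class 8) — within limit.
Every hazard class is within its passenger aircraft limit and no segregation rule is violated.

Yes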